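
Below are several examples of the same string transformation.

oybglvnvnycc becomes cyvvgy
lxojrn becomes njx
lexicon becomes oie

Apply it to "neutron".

ote

Rule — keep every other character starting from the second (positions 2nd, 4th, 6th, ...), then reverse the string.
Applying both steps to "neutron": "eto", then "ote".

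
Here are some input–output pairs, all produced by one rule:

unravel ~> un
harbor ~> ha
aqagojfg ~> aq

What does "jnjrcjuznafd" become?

Rule — keep only the first 2 characters.
Applying that to "jnjrcjuznafd" gives "jn".

jn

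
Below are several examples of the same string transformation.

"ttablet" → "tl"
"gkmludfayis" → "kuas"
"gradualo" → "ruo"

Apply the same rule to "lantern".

ae

The pattern: keep one character in every 3, starting at position 2 (positions 2nd, 5th, 8th, ...).
Doing the same to "lantern": "ae".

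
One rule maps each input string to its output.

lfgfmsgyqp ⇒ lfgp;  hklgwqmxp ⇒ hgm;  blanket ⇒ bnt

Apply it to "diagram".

dgm

The rule is to keep one character in every 3, starting at position 1 (positions 1st, 4th, 7th, ...).
Doing the same to "diagram": "dgm".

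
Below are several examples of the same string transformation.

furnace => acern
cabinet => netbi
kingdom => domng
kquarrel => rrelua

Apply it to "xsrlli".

lirl

The rule is to delete the first 2 characters, then move the first 2 characters to the end (rotate left by 2).
For "xsrlli", step one produces "rlli"; step two turns that into "lirl".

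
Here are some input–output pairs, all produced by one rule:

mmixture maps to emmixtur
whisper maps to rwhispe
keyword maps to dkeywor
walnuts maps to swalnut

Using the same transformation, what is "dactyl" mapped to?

The transformation: move the last character to the front.
On "dactyl" that produces "ldacty".

ldacty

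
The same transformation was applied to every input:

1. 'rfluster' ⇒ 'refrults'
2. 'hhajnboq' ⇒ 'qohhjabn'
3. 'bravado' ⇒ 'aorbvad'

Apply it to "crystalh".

What's happening: swap each adjacent pair of characters (1↔2, 3↔4, ...), then move the last 2 characters to the front (rotate right by 2).
Starting from "crystalh": after the first operation, "rcsyathl"; after the second, "hlrcsyat".
(Check on "hhajnboq": → "hhjabnqo" → "qohhjabn" ✓)

hlrcsyat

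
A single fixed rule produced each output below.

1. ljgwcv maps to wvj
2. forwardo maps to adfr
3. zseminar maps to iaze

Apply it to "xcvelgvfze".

gfece

The transformation: swap the front and back halves of the string, then keep every other character starting from the first (positions 1st, 3rd, 5th, ...).
Applying both steps to "xcvelgvfze": "gvfzexcvel", then "gfece".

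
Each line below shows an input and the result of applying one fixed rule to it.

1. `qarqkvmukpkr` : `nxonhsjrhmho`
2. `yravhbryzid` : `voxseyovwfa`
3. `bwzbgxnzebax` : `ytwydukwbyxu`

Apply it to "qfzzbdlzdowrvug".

ncwwyaiwaltosrd

Each output is the input with this applied: shift every letter 3 places backward in the alphabet (wrapping around).
"qfzzbdlzdowrvug" → "ncwwyaiwaltosrd".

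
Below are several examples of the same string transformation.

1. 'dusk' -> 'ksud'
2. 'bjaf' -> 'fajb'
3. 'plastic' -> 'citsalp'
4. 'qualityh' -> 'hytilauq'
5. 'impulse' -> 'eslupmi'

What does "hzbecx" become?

The transformation: reverse the string.
For "hzbecx" the result is "xcebzh".

xcebzh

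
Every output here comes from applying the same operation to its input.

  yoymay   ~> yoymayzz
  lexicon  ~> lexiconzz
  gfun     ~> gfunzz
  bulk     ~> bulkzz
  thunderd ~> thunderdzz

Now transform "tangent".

The rule is to append "zz".
For "tangent" the result is "tangentzz".

tangentzz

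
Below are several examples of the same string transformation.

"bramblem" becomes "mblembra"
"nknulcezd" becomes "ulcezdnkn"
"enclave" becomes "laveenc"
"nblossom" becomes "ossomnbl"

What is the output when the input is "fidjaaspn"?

jaaspnfid

The pattern: move the first 3 characters to the end (rotate left by 3).
For "fidjaaspn" the result is "jaaspnfid".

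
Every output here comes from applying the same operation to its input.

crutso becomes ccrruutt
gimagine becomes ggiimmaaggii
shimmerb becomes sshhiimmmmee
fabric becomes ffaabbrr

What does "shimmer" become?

sshhiimmmm

Rule — delete the last 2 characters, then double every character.
Applying that to "shimmer" gives "sshhiimmmm".
(Check on "shimmerb": → "shimme" → "sshhiimmmmee" ✓)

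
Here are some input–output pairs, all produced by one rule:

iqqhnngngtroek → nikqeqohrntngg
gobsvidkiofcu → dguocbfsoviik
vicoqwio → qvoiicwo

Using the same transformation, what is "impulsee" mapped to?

The rule is to take characters alternately from the front and the back (1st, last, 2nd, 2nd-last, ...), then move the last character to the front.
Working it through for "impulsee": intermediate "iemepsul", final "liemepsu".
(Check on "gobsvidkiofcu": → "guocbfsoviikd" → "dguocbfsoviik" ✓)

liemepsu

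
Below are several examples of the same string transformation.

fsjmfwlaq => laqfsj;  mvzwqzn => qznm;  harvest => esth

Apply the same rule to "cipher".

Each output is the input with this applied: move the last 3 characters to the front (rotate right by 3), then delete the last 3 characters.
Working it through for "cipher": intermediate "hercip", final "her".

her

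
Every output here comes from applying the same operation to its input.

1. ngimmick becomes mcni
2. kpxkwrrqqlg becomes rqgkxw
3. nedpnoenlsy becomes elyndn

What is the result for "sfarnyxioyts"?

The pattern: keep every other character starting from the first (positions 1st, 3rd, 5th, ...), then swap the front and back halves of the string.
For "sfarnyxioyts", step one produces "sanxot"; step two turns that into "xotsan".
(Check on "ngimmick": → "nimc" → "mcni" ✓)

xotsan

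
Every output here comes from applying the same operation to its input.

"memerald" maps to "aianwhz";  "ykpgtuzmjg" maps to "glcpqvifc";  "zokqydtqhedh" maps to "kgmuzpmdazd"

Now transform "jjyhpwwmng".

The pattern: shift every letter 4 places backward in the alphabet (wrapping around), then delete the first character.
For "jjyhpwwmng" the result is "fudlssijc".

fudlssijc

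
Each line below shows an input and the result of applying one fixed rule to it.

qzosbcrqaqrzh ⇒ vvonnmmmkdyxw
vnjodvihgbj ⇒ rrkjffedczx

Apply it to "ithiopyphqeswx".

utspomllkeedda

What's happening: sort the characters into reverse alphabetical order, then shift every letter 4 places backward in the alphabet (wrapping around).
Working it through for "ithiopyphqeswx": intermediate "yxwtsqppoiihhe", final "utspomllkeedda".
(Check on "vnjodvihgbj": → "vvonjjihgdb" → "rrkjffedczx" ✓)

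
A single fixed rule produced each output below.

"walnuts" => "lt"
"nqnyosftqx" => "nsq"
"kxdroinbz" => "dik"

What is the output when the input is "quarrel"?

ae

The rule is to swap the first and last characters, then keep one character in every 3, starting at position 3 (positions 3rd, 6th, 9th, ...).
Starting from "quarrel": after the first operation, "luarreq"; after the second, "ae".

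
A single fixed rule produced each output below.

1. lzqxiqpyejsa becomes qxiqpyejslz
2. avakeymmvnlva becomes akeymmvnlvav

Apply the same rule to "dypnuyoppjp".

Rule — delete the last character, then move the first 2 characters to the end (rotate left by 2).
"dypnuyoppjp" → "pnuyoppjdy".

pnuyoppjdy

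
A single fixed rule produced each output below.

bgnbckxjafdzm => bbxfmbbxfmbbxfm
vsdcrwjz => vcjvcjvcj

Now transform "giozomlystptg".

In each case the input is transformed by: keep one character in every 3, starting at position 1 (positions 1st, 4th, 7th, ...), then write the whole string 3 times in a row.
Applying that to "giozomlystptg" gives "gzltggzltggzltg".

gzltggzltggzltg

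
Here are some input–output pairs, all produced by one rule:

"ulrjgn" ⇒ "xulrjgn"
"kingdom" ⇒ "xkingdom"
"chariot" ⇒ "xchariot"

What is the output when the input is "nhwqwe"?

Looking at the pairs, the operation is to prepend "x".
On "nhwqwe" that produces "xnhwqwe".

xnhwqwe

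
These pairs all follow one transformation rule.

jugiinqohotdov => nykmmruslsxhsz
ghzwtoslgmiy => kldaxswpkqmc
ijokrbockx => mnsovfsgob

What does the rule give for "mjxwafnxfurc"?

The rule is to shift every letter 4 places forward in the alphabet (wrapping around).
For "mjxwafnxfurc" the result is "qnbaejrbjyvg".

qnbaejrbjyvg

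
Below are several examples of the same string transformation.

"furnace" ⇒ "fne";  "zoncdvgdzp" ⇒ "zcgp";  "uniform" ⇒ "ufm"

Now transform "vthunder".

In each case the input is transformed by: keep one character in every 3, starting at position 1 (positions 1st, 4th, 7th, ...).
On "vthunder" that produces "vue".

vue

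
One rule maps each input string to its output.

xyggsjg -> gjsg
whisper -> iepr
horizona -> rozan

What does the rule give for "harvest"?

Looking at the pairs, the operation is to swap each adjacent pair of characters (1↔2, 3↔4, ...), then delete the first 3 characters.
So "harvest" becomes "rset".

rset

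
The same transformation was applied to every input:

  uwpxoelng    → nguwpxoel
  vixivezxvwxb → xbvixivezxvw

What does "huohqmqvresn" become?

What's happening: move the last 2 characters to the front (rotate right by 2).
"huohqmqvresn" → "snhuohqmqvre".

snhuohqmqvre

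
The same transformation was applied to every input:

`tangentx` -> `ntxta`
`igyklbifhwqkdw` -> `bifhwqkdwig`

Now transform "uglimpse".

The transformation: move the first 2 characters to the end (rotate left by 2), then delete the first 3 characters.
Starting from "uglimpse": after the first operation, "limpseug"; after the second, "pseug".

pseug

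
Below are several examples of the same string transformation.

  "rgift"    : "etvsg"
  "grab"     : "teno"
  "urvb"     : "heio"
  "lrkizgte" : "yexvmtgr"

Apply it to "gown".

The transformation: shift every letter 13 places forward in the alphabet (wrapping around) — i.e. ROT13.
"gown" → "tbja".

tbja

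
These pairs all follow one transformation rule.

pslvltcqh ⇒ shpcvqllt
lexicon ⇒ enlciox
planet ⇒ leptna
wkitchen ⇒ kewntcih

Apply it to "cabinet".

The rule is to swap each adjacent pair of characters (1↔2, 3↔4, ...), then take characters alternately from the front and the back (1st, last, 2nd, 2nd-last, ...).
On "cabinet": the first step gives "acibent", and the second then gives "atcnieb".

atcnieb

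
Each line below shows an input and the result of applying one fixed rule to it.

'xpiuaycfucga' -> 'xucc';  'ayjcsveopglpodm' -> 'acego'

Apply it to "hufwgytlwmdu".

In each case the input is transformed by: keep one character in every 3, starting at position 1 (positions 1st, 4th, 7th, ...).
For "hufwgytlwmdu" the result is "hwtm".

hwtm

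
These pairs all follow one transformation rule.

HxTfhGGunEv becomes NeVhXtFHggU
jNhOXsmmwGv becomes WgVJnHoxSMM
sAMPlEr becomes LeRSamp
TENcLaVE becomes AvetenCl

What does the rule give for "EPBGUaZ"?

uAzepbg

In each case the input is transformed by: move the last 3 characters to the front (rotate right by 3), then flip the case of every letter.
Starting from "EPBGUaZ": after the first operation, "UaZEPBG"; after the second, "uAzepbg".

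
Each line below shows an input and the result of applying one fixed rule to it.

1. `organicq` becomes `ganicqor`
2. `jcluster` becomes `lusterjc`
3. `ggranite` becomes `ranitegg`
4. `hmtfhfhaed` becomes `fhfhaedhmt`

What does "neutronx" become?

The rule is to swap the front and back halves of the string, then move the last 2 characters to the front (rotate right by 2).
Starting from "neutronx": after the first operation, "ronxneut"; after the second, "utronxne".

utronxne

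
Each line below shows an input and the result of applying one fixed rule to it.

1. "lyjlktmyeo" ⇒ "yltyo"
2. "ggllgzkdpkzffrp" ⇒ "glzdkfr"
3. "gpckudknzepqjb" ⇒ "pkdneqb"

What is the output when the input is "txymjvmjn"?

xmvj

What's happening: keep every other character starting from the second (positions 2nd, 4th, 6th, ...).
For "txymjvmjn" the result is "xmvj".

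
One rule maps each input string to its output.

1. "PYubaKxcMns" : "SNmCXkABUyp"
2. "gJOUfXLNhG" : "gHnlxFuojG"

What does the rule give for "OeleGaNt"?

The rule is to flip the case of every letter, then reverse the string.
"OeleGaNt" → "oELEgAnT" → "TnAgELEo".

TnAgELEo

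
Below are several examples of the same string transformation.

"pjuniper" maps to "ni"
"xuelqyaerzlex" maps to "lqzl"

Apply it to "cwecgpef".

cg

The transformation: swap each adjacent pair of characters (1↔2, 3↔4, ...), then keep one character in every 3, starting at position 3 (positions 3rd, 6th, 9th, ...).
For "cwecgpef", step one produces "wccepgfe"; step two turns that into "cg".
(Check on "xuelqyaerzlex": → "uxleyqeazrelx" → "lqzl" ✓)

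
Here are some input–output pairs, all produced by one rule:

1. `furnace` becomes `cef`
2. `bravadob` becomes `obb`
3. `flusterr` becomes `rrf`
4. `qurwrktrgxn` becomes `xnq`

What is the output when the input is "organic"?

The pattern: move the first character to the end, then keep only the last 3 characters.
For "organic", step one produces "rganico"; step two turns that into "ico".

ico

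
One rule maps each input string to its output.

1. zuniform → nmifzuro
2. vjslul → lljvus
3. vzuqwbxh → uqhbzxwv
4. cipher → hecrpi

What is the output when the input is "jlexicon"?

Looking at the pairs, the operation is to sort the characters into reverse alphabetical order, then swap the front and back halves of the string.
Working it through for "jlexicon": intermediate "xonljiec", final "jiecxonl".

jiecxonl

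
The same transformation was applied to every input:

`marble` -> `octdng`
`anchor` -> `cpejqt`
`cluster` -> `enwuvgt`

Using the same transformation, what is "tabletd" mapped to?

The transformation: shift every letter 2 places forward in the alphabet (wrapping around).
Applying that to "tabletd" gives "vcdngvf".

vcdngvf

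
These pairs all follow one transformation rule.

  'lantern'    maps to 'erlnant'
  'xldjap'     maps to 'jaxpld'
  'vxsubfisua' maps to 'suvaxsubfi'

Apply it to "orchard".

The transformation: swap the first and last characters, then move the last 3 characters to the front (rotate right by 3).
For "orchard", step one produces "drcharo"; step two turns that into "arodrch".

arodrch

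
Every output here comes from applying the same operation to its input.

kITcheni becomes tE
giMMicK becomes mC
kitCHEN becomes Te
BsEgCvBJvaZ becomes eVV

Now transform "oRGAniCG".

gI

The transformation: keep one character in every 3, starting at position 3 (positions 3rd, 6th, 9th, ...), then flip the case of every letter.
Applying both steps to "oRGAniCG": "Gi", then "gI".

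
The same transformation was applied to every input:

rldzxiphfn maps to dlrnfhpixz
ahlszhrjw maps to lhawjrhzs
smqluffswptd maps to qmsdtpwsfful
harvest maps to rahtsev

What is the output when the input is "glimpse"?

The pattern: reverse the string, then move the last 3 characters to the front (rotate right by 3).
On "glimpse": the first step gives "espmilg", and the second then gives "ilgespm".

ilgespm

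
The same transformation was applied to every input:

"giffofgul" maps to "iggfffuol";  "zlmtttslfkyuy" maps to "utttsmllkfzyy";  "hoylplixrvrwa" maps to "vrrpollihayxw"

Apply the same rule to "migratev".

Each output is the input with this applied: sort the characters into reverse alphabetical order, then move the first 3 characters to the end (rotate left by 3).
Starting from "migratev": after the first operation, "vtrmigea"; after the second, "migeavtr".

migeavtr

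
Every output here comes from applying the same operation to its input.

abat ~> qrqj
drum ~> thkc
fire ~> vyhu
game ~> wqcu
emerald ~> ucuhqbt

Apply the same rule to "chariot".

sxqhyej

What's happening: shift every letter 10 places backward in the alphabet (wrapping around).
Applying that to "chariot" gives "sxqhyej".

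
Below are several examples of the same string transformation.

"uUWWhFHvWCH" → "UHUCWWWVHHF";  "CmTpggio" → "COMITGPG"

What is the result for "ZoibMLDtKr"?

In each case the input is transformed by: take characters alternately from the front and the back (1st, last, 2nd, 2nd-last, ...), then convert every letter to uppercase.
So "ZoibMLDtKr" becomes "ZROKITBDML".

ZROKITBDML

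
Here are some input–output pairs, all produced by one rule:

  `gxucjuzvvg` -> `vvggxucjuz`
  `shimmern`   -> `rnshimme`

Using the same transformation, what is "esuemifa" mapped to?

faesuemi

What's happening: move the first 2 characters to the end (rotate left by 2), then swap the front and back halves of the string.
"esuemifa" → "uemifaes" → "faesuemi".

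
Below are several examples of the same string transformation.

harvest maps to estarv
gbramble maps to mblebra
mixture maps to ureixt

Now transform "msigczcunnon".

czcunnonsig

Looking at the pairs, the operation is to delete the first character, then move the first 3 characters to the end (rotate left by 3).
Working it through for "msigczcunnon": intermediate "sigczcunnon", final "czcunnonsig".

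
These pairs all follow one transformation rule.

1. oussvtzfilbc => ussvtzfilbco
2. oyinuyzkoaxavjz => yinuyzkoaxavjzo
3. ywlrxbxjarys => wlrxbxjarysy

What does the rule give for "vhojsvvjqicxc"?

hojsvvjqicxcv

What's happening: move the first character to the end.
So "vhojsvvjqicxc" becomes "hojsvvjqicxcv".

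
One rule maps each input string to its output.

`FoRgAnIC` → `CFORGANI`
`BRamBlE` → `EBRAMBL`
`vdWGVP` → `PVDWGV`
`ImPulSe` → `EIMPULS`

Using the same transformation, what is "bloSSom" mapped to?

MBLOSSO

The transformation: move the last character to the front, then convert every letter to uppercase.
"bloSSom" → "mbloSSo" → "MBLOSSO".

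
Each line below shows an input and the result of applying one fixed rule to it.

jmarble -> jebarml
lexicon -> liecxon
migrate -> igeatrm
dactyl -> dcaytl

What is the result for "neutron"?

Each output is the input with this applied: sort the characters into reverse alphabetical order, then move the first 3 characters to the end (rotate left by 3).
Applying that to "neutron" gives "onneutr".

onneutr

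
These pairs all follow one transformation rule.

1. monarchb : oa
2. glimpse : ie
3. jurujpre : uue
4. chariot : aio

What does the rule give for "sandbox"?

ao

Each output is the input with this applied: keep only the vowels.
Applying that to "sandbox" gives "ao".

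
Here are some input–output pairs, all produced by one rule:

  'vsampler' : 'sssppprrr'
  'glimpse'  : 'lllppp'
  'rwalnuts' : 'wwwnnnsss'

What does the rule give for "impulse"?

mmmlll

The transformation: keep one character in every 3, starting at position 2 (positions 2nd, 5th, 8th, ...), then repeat every character 3 times.
On "impulse": the first step gives "ml", and the second then gives "mmmlll".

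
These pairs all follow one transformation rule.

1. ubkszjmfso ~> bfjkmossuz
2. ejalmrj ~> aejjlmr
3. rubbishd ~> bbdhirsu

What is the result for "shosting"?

ghinosst

What's happening: sort the characters into alphabetical order.
On "shosting" that produces "ghinosst".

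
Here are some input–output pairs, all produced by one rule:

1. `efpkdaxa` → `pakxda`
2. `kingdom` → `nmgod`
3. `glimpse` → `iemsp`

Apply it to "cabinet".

btien

Each output is the input with this applied: delete the first 2 characters, then take characters alternately from the front and the back (1st, last, 2nd, 2nd-last, ...).
"cabinet" → "btien".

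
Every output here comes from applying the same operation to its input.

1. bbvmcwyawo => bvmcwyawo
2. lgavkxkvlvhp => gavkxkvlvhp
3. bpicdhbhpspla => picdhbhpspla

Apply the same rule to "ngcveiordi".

The rule is to delete the first character.
Applying that to "ngcveiordi" gives "gcveiordi".

gcveiordi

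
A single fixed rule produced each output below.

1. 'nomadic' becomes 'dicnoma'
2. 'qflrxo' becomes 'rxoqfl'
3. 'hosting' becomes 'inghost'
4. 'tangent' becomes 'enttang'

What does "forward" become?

Rule — move the last 3 characters to the front (rotate right by 3).
On "forward" that produces "ardforw".

ardforw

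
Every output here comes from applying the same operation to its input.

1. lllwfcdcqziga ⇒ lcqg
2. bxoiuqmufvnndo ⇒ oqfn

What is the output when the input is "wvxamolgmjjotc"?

xomo

The rule is to keep one character in every 3, starting at position 3 (positions 3rd, 6th, 9th, ...).
So "wvxamolgmjjotc" becomes "xomo".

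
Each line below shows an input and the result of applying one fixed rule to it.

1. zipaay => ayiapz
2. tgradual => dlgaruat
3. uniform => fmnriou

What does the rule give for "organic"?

The pattern: take characters alternately from the front and the back (1st, last, 2nd, 2nd-last, ...), then swap the first and last characters.
Working it through for "organic": intermediate "ocrigna", final "acrigno".

acrigno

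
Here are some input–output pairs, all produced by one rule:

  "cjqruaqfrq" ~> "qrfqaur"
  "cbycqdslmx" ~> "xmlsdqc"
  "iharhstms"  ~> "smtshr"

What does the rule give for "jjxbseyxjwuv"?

vuwjxyesb

Each output is the input with this applied: reverse the string, then delete the last 3 characters.
For "jjxbseyxjwuv", step one produces "vuwjxyesbxjj"; step two turns that into "vuwjxyesb".
(Check on "cbycqdslmx": → "xmlsdqcybc" → "xmlsdqc" ✓)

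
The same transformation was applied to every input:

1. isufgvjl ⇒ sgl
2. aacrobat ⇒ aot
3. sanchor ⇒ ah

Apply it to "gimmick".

The transformation: keep one character in every 3, starting at position 2 (positions 2nd, 5th, 8th, ...).
"gimmick" → "ii".

ii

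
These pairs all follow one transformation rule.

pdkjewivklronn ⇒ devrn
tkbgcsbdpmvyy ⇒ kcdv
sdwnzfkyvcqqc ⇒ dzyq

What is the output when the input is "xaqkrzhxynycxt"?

arxyt

Looking at the pairs, the operation is to keep one character in every 3, starting at position 2 (positions 2nd, 5th, 8th, ...).
For "xaqkrzhxynycxt" the result is "arxyt".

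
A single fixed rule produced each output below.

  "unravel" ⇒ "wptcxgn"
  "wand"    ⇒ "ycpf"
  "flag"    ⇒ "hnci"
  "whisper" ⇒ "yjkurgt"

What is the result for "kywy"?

The transformation: shift every letter 2 places forward in the alphabet (wrapping around).
Doing the same to "kywy": "maya".

maya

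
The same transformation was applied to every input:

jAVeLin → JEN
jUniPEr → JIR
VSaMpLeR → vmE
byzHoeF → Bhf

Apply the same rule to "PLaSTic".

The rule is to flip the case of every letter, then keep one character in every 3, starting at position 1 (positions 1st, 4th, 7th, ...).
Applying both steps to "PLaSTic": "plAstIC", then "psC".

psC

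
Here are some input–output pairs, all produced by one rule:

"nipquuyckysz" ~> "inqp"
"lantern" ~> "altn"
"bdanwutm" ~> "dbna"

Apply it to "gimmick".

igmm

The transformation: swap each adjacent pair of characters (1↔2, 3↔4, ...), then keep only the first 4 characters.
On "gimmick": the first step gives "igmmcik", and the second then gives "igmm".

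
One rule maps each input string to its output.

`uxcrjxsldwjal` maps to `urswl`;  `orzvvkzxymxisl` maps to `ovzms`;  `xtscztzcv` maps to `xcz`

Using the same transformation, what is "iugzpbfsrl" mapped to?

Rule — keep one character in every 3, starting at position 1 (positions 1st, 4th, 7th, ...).
Doing the same to "iugzpbfsrl": "izfl".

izfl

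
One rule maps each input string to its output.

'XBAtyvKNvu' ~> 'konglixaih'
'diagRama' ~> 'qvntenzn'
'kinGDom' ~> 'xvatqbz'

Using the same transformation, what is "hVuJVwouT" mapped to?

The pattern: shift every letter 13 places forward in the alphabet (wrapping around) — i.e. ROT13, then convert every letter to lowercase.
"hVuJVwouT" → "uIhWIjbhG" → "uihwijbhg".

uihwijbhg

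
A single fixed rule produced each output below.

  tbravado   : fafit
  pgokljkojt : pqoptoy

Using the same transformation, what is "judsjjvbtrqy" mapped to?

xooagywvd

What's happening: shift every letter 5 places forward in the alphabet (wrapping around), then delete the first 3 characters.
Working it through for "judsjjvbtrqy": intermediate "ozixooagywvd", final "xooagywvd".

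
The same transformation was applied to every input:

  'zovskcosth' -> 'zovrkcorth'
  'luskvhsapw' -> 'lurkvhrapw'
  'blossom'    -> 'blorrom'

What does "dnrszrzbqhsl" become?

dnrrzrzbqhrl

The rule is to replace every "s" with "r".
Applying that to "dnrszrzbqhsl" gives "dnrrzrzbqhrl".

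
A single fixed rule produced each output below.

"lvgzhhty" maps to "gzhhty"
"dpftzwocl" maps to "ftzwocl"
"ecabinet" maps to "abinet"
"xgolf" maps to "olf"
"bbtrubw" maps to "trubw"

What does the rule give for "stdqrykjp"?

dqrykjp

Rule — delete the first 2 characters.
"stdqrykjp" → "dqrykjp".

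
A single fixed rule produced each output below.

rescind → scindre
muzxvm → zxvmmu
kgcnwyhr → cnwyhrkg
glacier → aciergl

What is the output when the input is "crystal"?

ystalcr

The transformation: move the first 2 characters to the end (rotate left by 2).
For "crystal" the result is "ystalcr".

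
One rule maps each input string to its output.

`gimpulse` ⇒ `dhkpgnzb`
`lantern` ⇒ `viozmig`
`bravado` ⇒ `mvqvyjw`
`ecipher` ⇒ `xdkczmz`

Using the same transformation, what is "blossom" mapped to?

The rule is to shift every letter 5 places backward in the alphabet (wrapping around), then move the first character to the end.
For "blossom", step one produces "wgjnnjh"; step two turns that into "gjnnjhw".

gjnnjhw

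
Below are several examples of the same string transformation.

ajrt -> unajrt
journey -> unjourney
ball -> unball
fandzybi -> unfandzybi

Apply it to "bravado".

unbravado

The pattern: prepend "un".
Applying that to "bravado" gives "unbravado".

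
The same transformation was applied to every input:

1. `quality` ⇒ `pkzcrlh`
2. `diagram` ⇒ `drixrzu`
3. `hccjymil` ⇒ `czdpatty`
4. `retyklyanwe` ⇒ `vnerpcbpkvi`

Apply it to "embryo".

Each output is the input with this applied: shift every letter 9 places backward in the alphabet (wrapping around), then reverse the string.
For "embryo" the result is "fpisdv".

fpisdv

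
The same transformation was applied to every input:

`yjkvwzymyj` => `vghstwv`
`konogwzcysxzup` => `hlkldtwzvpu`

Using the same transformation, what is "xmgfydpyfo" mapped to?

The transformation: delete the last 3 characters, then shift every letter 3 places backward in the alphabet (wrapping around).
Doing the same to "xmgfydpyfo": "ujdcvam".

ujdcvam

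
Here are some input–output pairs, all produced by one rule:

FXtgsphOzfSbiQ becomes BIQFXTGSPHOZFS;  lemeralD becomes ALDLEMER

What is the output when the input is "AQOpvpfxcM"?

Each output is the input with this applied: move the last 3 characters to the front (rotate right by 3), then convert every letter to uppercase.
"AQOpvpfxcM" → "xcMAQOpvpf" → "XCMAQOPVPF".

XCMAQOPVPF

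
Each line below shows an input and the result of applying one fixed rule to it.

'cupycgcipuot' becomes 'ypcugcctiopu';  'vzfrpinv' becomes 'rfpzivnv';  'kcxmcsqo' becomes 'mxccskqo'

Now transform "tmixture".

xitmutre

What's happening: move the first 3 characters to the end (rotate left by 3), then take characters alternately from the front and the back (1st, last, 2nd, 2nd-last, ...).
Applying that to "tmixture" gives "xitmutre".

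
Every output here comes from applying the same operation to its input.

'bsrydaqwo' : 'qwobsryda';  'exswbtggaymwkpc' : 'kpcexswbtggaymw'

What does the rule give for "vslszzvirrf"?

rrfvslszzvi

What's happening: move the last 3 characters to the front (rotate right by 3).
"vslszzvirrf" → "rrfvslszzvi".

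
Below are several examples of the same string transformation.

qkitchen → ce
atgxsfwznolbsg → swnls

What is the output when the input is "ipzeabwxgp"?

Rule — keep every other character starting from the first (positions 1st, 3rd, 5th, ...), then delete the first 2 characters.
Applying both steps to "ipzeabwxgp": "izawg", then "awg".

awg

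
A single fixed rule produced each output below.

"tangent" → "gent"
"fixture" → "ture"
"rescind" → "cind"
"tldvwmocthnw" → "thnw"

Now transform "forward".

ward

The pattern: keep only the last 4 characters.
Doing the same to "forward": "ward".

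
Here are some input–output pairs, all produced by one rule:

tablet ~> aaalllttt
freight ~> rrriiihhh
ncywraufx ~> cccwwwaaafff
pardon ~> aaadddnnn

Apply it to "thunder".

hhhnnneee

Rule — keep every other character starting from the second (positions 2nd, 4th, 6th, ...), then repeat every character 3 times.
Applying both steps to "thunder": "hne", then "hhhnnneee".
(Check on "pardon": → "adn" → "aaadddnnn" ✓)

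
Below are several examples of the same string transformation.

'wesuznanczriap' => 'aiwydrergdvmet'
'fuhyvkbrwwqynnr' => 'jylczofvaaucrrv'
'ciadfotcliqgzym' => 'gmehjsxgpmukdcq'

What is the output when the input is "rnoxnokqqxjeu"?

vrsbrsouubniy

Rule — shift every letter 4 places forward in the alphabet (wrapping around).
Applying that to "rnoxnokqqxjeu" gives "vrsbrsouubniy".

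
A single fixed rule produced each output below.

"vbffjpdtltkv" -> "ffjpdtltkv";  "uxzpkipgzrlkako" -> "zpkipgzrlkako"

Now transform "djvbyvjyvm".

vbyvjyvm

The pattern: delete the first 2 characters.
For "djvbyvjyvm" the result is "vbyvjyvm".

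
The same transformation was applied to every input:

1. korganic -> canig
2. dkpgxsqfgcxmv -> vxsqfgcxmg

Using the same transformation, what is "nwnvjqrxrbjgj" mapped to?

jjqrxrbjgv

The rule is to delete the first 3 characters, then swap the first and last characters.
"nwnvjqrxrbjgj" → "vjqrxrbjgj" → "jjqrxrbjgv".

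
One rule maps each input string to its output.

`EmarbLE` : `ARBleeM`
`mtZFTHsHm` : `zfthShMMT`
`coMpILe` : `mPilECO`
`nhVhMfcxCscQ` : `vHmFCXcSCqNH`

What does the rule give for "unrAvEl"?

RaVeLUN

What's happening: flip the case of every letter, then move the first 2 characters to the end (rotate left by 2).
On "unrAvEl": the first step gives "UNRaVeL", and the second then gives "RaVeLUN".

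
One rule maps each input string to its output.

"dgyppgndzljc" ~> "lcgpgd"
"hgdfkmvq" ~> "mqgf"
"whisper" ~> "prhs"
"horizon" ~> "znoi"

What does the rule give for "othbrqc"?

rctb

The rule is to move the last 3 characters to the front (rotate right by 3), then keep every other character starting from the first (positions 1st, 3rd, 5th, ...).
"othbrqc" → "rctb".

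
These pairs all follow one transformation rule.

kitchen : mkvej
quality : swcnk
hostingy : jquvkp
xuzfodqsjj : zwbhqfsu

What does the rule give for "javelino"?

lcxgnk

In each case the input is transformed by: delete the last 2 characters, then shift every letter 2 places forward in the alphabet (wrapping around).
Working it through for "javelino": intermediate "javeli", final "lcxgnk".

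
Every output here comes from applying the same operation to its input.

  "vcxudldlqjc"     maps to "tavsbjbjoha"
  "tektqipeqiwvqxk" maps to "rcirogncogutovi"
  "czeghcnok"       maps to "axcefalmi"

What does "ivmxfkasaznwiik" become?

gtkvdiyqyxluggi

The pattern: shift every letter 2 places backward in the alphabet (wrapping around).
So "ivmxfkasaznwiik" becomes "gtkvdiyqyxluggi".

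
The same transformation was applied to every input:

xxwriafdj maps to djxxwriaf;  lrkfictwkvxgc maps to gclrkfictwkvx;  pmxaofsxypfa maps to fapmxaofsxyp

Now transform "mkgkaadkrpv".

pvmkgkaadkr

Rule — move the last 2 characters to the front (rotate right by 2).
Applying that to "mkgkaadkrpv" gives "pvmkgkaadkr".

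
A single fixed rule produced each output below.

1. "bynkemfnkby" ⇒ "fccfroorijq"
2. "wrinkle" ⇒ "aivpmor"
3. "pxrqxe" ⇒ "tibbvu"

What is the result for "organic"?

What's happening: shift every letter 4 places forward in the alphabet (wrapping around), then take characters alternately from the front and the back (1st, last, 2nd, 2nd-last, ...).
On "organic": the first step gives "svkermg", and the second then gives "sgvmkre".
(Check on "pxrqxe": → "tbvubi" → "tibbvu" ✓)

sgvmkre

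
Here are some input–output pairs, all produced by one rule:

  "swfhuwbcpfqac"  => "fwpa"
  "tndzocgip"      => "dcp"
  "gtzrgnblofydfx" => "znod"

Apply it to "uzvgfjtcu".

vju

The transformation: keep one character in every 3, starting at position 3 (positions 3rd, 6th, 9th, ...).
Doing the same to "uzvgfjtcu": "vju".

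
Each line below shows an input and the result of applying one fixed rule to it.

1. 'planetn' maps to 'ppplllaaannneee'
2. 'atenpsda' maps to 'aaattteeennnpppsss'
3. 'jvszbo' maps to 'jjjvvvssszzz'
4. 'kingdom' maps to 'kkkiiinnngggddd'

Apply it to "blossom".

bbblllooossssss

Looking at the pairs, the operation is to delete the last 2 characters, then repeat every character 3 times.
Working it through for "blossom": intermediate "bloss", final "bbblllooossssss".
(Check on "planetn": → "plane" → "ppplllaaannneee" ✓)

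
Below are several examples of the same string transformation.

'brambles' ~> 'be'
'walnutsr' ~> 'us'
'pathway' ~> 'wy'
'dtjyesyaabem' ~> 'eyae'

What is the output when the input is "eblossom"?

What's happening: keep every other character starting from the first (positions 1st, 3rd, 5th, ...), then delete the first 2 characters.
For "eblossom" the result is "so".

so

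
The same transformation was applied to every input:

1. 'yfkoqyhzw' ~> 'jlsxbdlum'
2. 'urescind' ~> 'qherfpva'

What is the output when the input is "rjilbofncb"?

What's happening: move the last character to the front, then shift every letter 13 places forward in the alphabet (wrapping around) — i.e. ROT13.
Applying both steps to "rjilbofncb": "brjilbofnc", then "oewvyobsap".

oewvyobsap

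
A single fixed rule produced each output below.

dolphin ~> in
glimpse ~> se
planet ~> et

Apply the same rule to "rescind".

nd

In each case the input is transformed by: keep only the last 2 characters.
Applying that to "rescind" gives "nd".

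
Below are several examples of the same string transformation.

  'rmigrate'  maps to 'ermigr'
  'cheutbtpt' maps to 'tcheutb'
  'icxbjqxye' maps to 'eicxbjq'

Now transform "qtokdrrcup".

pqtokdrr

The transformation: move the last 3 characters to the front (rotate right by 3), then delete the first 2 characters.
For "qtokdrrcup", step one produces "cupqtokdrr"; step two turns that into "pqtokdrr".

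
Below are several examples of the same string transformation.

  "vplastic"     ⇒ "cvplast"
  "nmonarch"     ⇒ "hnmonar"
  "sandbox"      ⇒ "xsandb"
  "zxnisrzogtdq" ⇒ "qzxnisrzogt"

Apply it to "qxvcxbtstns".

The rule is to move the last character to the front, then delete the last character.
"qxvcxbtstns" → "sqxvcxbtst".

sqxvcxbtst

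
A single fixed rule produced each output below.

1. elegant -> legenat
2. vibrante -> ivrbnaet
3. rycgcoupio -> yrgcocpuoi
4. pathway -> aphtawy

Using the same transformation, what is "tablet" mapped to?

The rule is to swap each adjacent pair of characters (1↔2, 3↔4, ...).
Applying that to "tablet" gives "atlbte".

atlbte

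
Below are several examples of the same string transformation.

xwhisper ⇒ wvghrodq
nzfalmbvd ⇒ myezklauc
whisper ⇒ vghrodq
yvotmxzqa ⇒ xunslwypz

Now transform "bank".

azmj

In each case the input is transformed by: shift every letter 1 place backward in the alphabet (wrapping around).
Applying that to "bank" gives "azmj".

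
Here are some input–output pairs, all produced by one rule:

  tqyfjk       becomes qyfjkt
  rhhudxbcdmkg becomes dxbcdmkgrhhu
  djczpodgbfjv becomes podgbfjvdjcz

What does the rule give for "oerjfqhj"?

rjfqhjoe

In each case the input is transformed by: move the last 2 characters to the front (rotate right by 2), then swap the front and back halves of the string.
Doing the same to "oerjfqhj": "rjfqhjoe".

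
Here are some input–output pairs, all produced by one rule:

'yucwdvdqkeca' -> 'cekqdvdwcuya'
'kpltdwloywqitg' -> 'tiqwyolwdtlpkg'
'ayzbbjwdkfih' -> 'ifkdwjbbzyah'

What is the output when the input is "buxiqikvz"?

vkiqixubz

Rule — reverse the string, then move the first character to the end.
For "buxiqikvz", step one produces "zvkiqixub"; step two turns that into "vkiqixubz".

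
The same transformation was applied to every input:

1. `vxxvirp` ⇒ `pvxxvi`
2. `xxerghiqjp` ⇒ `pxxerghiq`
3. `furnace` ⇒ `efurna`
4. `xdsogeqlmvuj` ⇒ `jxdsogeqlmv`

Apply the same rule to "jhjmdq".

Rule — move the last 2 characters to the front (rotate right by 2), then delete the first character.
On "jhjmdq": the first step gives "dqjhjm", and the second then gives "qjhjm".

qjhjm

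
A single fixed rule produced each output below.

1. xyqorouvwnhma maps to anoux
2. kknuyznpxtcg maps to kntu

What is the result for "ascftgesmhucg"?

aefgh

In each case the input is transformed by: keep one character in every 3, starting at position 1 (positions 1st, 4th, 7th, ...), then sort the characters into alphabetical order.
Applying both steps to "ascftgesmhucg": "afehg", then "aefgh".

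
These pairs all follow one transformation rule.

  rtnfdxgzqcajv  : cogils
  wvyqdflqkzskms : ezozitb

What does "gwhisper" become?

In each case the input is transformed by: shift every letter 9 places forward in the alphabet (wrapping around), then keep every other character starting from the second (positions 2nd, 4th, 6th, ...).
On "gwhisper": the first step gives "pfqrbyna", and the second then gives "frya".

frya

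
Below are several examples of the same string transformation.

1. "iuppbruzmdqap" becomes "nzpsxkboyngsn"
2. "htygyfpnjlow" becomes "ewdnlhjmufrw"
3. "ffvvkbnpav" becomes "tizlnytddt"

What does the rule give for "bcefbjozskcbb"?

dzhmxqiazzzac

Each output is the input with this applied: shift every letter 2 places backward in the alphabet (wrapping around), then move the first 3 characters to the end (rotate left by 3).
For "bcefbjozskcbb", step one produces "zacdzhmxqiazz"; step two turns that into "dzhmxqiazzzac".
(Check on "htygyfpnjlow": → "frwewdnlhjmu" → "ewdnlhjmufrw" ✓)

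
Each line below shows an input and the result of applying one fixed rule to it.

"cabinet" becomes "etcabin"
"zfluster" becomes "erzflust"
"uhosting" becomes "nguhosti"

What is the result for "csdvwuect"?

ctcsdvwue

Looking at the pairs, the operation is to move the last 2 characters to the front (rotate right by 2).
On "csdvwuect" that produces "ctcsdvwue".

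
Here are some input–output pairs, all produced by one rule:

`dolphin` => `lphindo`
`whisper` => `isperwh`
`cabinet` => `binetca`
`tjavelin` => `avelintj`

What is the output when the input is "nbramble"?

Rule — move the first 2 characters to the end (rotate left by 2).
So "nbramble" becomes "ramblenb".

ramblenb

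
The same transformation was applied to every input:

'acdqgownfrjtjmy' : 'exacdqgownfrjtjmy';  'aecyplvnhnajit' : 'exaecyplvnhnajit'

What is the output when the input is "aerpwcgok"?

The pattern: prepend "ex".
For "aerpwcgok" the result is "exaerpwcgok".

exaerpwcgok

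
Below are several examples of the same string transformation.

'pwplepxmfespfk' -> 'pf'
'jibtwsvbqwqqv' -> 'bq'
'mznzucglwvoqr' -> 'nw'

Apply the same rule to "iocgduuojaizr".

cj

The rule is to keep every other character starting from the first (positions 1st, 3rd, 5th, ...), then keep one character in every 3, starting at position 2 (positions 2nd, 5th, 8th, ...).
For "iocgduuojaizr" the result is "cj".
(Check on "jibtwsvbqwqqv": → "jbwvqqv" → "bq" ✓)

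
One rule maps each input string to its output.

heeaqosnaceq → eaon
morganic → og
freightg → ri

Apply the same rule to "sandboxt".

ad

The rule is to delete the last 3 characters, then keep every other character starting from the second (positions 2nd, 4th, 6th, ...).
For "sandboxt", step one produces "sandb"; step two turns that into "ad".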